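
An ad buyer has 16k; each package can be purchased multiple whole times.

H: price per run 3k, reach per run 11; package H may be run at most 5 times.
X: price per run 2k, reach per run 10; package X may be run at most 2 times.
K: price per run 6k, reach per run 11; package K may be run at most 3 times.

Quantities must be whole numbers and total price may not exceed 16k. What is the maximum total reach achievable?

64

5×H: price 15 ≤ 16, reach 5·11 = 55.
4×H and 2×X: price 16 ≤ 16, reach 4·11 + 2·10 = 64.
Best is 64.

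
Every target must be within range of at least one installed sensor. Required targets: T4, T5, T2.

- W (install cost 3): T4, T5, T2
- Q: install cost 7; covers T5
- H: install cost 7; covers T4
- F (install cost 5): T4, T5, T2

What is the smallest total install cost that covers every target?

3

This is an integer covering problem.
W alone covers T4, T5, T2 — every target.
Total install cost: 3.
No cover costs less than 3.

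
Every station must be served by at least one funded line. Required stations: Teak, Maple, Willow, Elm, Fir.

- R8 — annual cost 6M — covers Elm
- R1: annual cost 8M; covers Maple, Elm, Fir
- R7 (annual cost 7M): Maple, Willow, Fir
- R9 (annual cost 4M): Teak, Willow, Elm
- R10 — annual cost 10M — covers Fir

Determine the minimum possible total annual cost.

11

This is a weighted set-cover instance.
Choose R7 and R9: together they cover Teak, Maple, Willow, Elm, Fir — every station.
Total annual cost: 7 + 4 = 11.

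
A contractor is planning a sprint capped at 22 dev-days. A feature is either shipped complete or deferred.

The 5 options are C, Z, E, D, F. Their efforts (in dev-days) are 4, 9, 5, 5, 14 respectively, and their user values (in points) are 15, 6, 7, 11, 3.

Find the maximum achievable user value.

Treat it as a binary knapsack problem.
Allowing fractional choices, the relaxed optimum would be about 38.3, but features are indivisible.
C + E + D: effort 4 + 5 + 5 = 14 ≤ 22, user value 15 + 7 + 11 = 33.
C + Z + D: effort 4 + 9 + 5 = 18 ≤ 22, user value 15 + 6 + 11 = 32.
C + Z + E: effort 4 + 9 + 5 = 18 ≤ 22, user value 15 + 6 + 7 = 28.
Best is C, E, and D with total user value 33.

33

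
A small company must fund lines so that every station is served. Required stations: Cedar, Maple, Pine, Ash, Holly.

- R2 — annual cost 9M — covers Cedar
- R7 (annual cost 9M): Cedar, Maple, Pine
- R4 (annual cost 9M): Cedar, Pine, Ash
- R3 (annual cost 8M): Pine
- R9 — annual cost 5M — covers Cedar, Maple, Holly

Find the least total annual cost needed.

This is an integer covering problem.
Choose R4 and R9: together they cover Cedar, Maple, Pine, Ash, Holly — every station.
Total annual cost: 9 + 5 = 14.
No cover costs less than 14.

14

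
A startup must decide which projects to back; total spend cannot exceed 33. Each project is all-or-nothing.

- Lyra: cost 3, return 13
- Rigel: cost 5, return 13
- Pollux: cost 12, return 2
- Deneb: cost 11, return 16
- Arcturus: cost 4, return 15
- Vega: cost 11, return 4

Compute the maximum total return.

Allowing fractional choices, the relaxed optimum would be about 60.6, but projects are indivisible.
Rigel + Deneb + Arcturus + Vega: cost 5 + 11 + 4 + 11 = 31 ≤ 33, return 13 + 16 + 15 + 4 = 48.
Lyra + Deneb + Arcturus + Vega: cost 3 + 11 + 4 + 11 = 29 ≤ 33, return 13 + 16 + 15 + 4 = 48.
Lyra + Rigel + Deneb + Arcturus: cost 3 + 5 + 11 + 4 = 23 ≤ 33, return 13 + 13 + 16 + 15 = 57.
Best is Lyra, Rigel, Deneb, and Arcturus with total return 57.

57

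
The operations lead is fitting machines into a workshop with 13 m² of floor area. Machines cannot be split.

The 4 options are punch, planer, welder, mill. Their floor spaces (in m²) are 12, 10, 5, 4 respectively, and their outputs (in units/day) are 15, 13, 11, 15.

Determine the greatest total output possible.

26

This is an integer program with binary decision variables.
Take welder and mill: floor space 5 + 4 = 9 ≤ 13, output 11 + 15 = 26.
No other feasible combination does better.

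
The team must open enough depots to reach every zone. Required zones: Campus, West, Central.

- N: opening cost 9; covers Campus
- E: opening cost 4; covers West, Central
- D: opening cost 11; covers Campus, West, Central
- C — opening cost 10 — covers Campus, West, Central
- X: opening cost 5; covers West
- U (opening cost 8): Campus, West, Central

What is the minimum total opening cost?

8

U alone covers Campus, West, Central — every zone.
Total opening cost: 8.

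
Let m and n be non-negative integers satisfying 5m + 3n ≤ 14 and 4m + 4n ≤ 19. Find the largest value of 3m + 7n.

28

(m,n)=(0,4) is feasible, giving 28.
(m,n)=(1,3) is feasible, giving 24.
The best lattice point is (0,4), giving 28.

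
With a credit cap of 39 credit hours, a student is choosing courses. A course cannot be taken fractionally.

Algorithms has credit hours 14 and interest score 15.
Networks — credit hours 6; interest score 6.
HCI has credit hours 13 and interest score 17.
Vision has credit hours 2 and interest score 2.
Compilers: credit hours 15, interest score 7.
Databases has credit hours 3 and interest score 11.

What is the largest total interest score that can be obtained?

51

Allowing fractional choices, the relaxed optimum would be about 51.5, but courses are indivisible.
Algorithms + Networks + HCI + Vision + Databases: credit hours 14 + 6 + 13 + 2 + 3 = 38 ≤ 39, interest score 15 + 6 + 17 + 2 + 11 = 51.
Algorithms + Networks + HCI + Databases: credit hours 14 + 6 + 13 + 3 = 36 ≤ 39, interest score 15 + 6 + 17 + 11 = 49.
Algorithms + HCI + Vision + Databases: credit hours 14 + 13 + 2 + 3 = 32 ≤ 39, interest score 15 + 17 + 2 + 11 = 45.
Best is Algorithms, Networks, HCI, Vision, and Databases with total interest score 51.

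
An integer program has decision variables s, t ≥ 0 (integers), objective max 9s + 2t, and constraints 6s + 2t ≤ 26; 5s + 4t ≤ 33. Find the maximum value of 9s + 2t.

38

Relaxing integrality, the LP optimum is 39.00 at (s,t) = (4.33, 0), which is not an integer point.
(s,t)=(4,1): 6·4+2·1=26≤26, 5·4+4·1=24≤33, objective 38.
(s,t)=(4,0): 6·4+2·0=24≤26, 5·4+4·0=20≤33, objective 36.
(s,t)=(3,2): 6·3+2·2=22≤26, 5·3+4·2=23≤33, objective 31.
No feasible integer point exceeds 38.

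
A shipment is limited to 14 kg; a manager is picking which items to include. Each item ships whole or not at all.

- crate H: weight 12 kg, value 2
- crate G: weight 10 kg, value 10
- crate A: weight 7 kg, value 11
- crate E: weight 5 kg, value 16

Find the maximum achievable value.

27

crate A + crate E: weight 7 + 5 = 12 ≤ 14, value 11 + 16 = 27.
crate E: weight 5 ≤ 14, value 16.
Best is crate A and crate E with total value 27.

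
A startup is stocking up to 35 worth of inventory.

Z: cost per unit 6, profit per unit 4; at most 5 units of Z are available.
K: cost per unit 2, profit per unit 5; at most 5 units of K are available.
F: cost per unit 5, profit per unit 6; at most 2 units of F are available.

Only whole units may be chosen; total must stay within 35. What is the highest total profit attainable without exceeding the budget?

45

K has the best ratio (5/2); taking only K gives at most 5×5 = 25 (stopped by the supply cap of 5).
Mixing does better — 2×Z, 5×K, and 2×F: cost 32 ≤ 35, profit 2·4 + 5·5 + 2·6 = 45.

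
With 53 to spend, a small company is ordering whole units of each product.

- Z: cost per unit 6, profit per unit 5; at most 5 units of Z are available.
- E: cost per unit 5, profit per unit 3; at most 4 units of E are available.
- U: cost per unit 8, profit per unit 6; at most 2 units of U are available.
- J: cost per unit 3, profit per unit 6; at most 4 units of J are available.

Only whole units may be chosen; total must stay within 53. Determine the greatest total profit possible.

4×Z, 2×U, and 4×J: cost 52 ≤ 53, profit 4·5 + 2·6 + 4·6 = 56.
5×Z, 1×U, and 4×J: cost 50 ≤ 53, profit 5·5 + 1·6 + 4·6 = 55.
Best is 56.

56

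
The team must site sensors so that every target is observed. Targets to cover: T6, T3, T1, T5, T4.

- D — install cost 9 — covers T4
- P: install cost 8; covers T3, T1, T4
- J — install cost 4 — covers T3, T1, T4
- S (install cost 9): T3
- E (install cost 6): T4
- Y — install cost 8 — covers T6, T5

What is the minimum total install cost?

Choose J and Y: together they cover T6, T3, T1, T5, T4 — every target.
Total install cost: 4 + 8 = 12.
No cover costs less than 12.

12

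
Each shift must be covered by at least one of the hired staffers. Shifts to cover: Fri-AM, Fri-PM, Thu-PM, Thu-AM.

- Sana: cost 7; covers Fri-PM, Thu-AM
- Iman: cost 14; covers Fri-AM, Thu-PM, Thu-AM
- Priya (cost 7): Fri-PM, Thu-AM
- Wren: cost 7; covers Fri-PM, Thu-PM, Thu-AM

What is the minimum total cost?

21

Choose Sana and Iman: together they cover Fri-AM, Fri-PM, Thu-PM, Thu-AM — every shift.
Total cost: 7 + 14 = 21.
No cover costs less than 21.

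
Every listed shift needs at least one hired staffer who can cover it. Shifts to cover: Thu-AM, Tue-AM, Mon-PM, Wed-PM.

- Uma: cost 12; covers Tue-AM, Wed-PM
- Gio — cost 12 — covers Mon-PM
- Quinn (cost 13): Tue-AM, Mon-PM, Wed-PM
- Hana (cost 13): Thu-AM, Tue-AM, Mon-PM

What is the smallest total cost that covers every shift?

The greedy cost-per-new-shift heuristic would pick Quinn and Hana for 26, but a cheaper cover exists.
Choose Uma and Hana: together they cover Thu-AM, Tue-AM, Mon-PM, Wed-PM — every shift.
Total cost: 12 + 13 = 25.
No cover costs less than 25.

25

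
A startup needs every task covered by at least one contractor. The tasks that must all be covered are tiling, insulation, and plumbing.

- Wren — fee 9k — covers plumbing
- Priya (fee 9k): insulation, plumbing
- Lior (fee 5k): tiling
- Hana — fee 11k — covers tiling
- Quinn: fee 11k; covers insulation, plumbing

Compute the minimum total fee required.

Choose Priya and Lior: together they cover tiling, insulation, plumbing — every task.
Total fee: 9 + 5 = 14.
No cover costs less than 14.

14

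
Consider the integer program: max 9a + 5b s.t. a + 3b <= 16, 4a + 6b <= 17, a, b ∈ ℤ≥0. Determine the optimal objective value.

Relaxing integrality, the LP optimum is 38.25 at (a,b) = (4.25, 0), which is not an integer point.
(a,b)=(4,0): 1·4+3·0=4≤16, 4·4+6·0=16≤17, objective 36.
(a,b)=(3,0): 1·3+3·0=3≤16, 4·3+6·0=12≤17, objective 27.
The best lattice point is (4,0), giving 36.

36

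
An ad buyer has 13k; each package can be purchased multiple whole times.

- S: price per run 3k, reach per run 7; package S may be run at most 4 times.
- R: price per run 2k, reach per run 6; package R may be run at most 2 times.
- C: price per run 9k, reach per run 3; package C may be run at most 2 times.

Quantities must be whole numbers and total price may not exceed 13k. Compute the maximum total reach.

R has the best ratio (6/2); taking only R gives at most 2×6 = 12 (stopped by the supply cap of 2).
Mixing does better — 3×S and 2×R: price 13 ≤ 13, reach 3·7 + 2·6 = 33.

33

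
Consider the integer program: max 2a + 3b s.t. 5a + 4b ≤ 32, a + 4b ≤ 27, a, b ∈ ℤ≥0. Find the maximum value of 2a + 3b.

20

The continuous relaxation peaks at (1.25, 6.44) with value 21.81; rounding to a feasible lattice point costs some objective.
(a,b)=(1,6): 5·1+4·6=29≤32, 1·1+4·6=25≤27, objective 20.
(a,b)=(2,5): 5·2+4·5=30≤32, 1·2+4·5=22≤27, objective 19.
Maximum is 20 at (a,b)=(1,6).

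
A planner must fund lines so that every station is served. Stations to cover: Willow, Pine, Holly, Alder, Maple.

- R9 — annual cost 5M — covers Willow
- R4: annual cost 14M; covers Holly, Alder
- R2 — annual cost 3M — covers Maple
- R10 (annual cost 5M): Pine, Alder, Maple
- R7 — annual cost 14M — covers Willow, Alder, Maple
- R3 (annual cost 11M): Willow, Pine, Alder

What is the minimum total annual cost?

24

Choose R9, R4, and R10: together they cover Willow, Pine, Holly, Alder, Maple — every station.
Total annual cost: 5 + 14 + 5 = 24.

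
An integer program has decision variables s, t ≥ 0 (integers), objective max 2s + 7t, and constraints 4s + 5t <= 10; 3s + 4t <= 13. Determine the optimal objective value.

14

(s,t)=(0,2): 4·0+5·2=10≤10, 3·0+4·2=8≤13, objective 14.
(s,t)=(1,1): 4·1+5·1=9≤10, 3·1+4·1=7≤13, objective 9.
(s,t)=(0,1): 4·0+5·1=5≤10, 3·0+4·1=4≤13, objective 7.
The best lattice point is (0,2), giving 14.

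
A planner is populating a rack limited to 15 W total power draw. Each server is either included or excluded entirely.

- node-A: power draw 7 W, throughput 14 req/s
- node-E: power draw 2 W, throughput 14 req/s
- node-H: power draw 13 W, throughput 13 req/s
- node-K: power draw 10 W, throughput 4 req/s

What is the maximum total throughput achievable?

28

Treat it as a binary knapsack problem.
node-E + node-K: power draw 2 + 10 = 12 ≤ 15, throughput 14 + 4 = 18.
node-A + node-E: power draw 7 + 2 = 9 ≤ 15, throughput 14 + 14 = 28.
node-E + node-H: power draw 2 + 13 = 15 ≤ 15, throughput 14 + 13 = 27.
Best is node-A and node-E with total throughput 28.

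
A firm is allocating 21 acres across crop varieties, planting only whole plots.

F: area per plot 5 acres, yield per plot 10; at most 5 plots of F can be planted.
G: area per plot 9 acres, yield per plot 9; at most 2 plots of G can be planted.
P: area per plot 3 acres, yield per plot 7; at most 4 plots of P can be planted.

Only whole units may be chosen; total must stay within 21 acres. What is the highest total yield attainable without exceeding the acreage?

This is a bounded integer knapsack.
2×F and 3×P: area 19 ≤ 21, yield 2·10 + 3·7 = 41.
3×F and 2×P: area 21 ≤ 21, yield 3·10 + 2·7 = 44.
Best is 44.

44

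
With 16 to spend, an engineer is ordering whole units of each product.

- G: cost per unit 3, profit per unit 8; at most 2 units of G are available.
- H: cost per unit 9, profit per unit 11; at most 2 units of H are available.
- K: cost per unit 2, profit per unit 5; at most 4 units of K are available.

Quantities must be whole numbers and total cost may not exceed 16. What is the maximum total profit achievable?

This is a bounded integer knapsack.
G has the best ratio (8/3); taking only G gives at most 2×8 = 16 (stopped by the supply cap of 2).
Mixing does better — 2×G and 4×K: cost 14 ≤ 16, profit 2·8 + 4·5 = 36.

36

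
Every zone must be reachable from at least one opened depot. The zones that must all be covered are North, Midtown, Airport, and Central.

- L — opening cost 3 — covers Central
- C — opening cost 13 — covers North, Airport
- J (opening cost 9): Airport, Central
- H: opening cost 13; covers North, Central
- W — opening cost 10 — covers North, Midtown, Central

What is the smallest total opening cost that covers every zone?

19

This is a weighted set-cover instance.
The greedy cost-per-new-zone heuristic would pick L, W, and J for 22, but a cheaper cover exists.
Choose J and W: together they cover North, Midtown, Airport, Central — every zone.
Total opening cost: 9 + 10 = 19.
No cover costs less than 19.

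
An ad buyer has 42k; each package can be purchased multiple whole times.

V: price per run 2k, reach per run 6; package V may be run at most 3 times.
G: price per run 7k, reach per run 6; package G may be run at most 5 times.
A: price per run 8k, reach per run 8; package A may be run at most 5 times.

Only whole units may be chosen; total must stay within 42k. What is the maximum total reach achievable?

3×V and 4×A: price 38 ≤ 42, reach 3·6 + 4·8 = 50.
3×V, 4×G, and 1×A: price 42 ≤ 42, reach 3·6 + 4·6 + 1·8 = 50.
Best is 50.

50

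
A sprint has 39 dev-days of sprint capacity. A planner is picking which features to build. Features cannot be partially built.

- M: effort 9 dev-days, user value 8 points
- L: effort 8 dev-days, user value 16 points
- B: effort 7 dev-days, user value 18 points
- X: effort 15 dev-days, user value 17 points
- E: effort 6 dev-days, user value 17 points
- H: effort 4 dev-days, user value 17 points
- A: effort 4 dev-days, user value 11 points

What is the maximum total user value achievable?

87

Take M, L, B, E, H, and A: effort 9 + 8 + 7 + 6 + 4 + 4 = 38 ≤ 39, user value 8 + 16 + 18 + 17 + 17 + 11 = 87.
No other feasible combination does better.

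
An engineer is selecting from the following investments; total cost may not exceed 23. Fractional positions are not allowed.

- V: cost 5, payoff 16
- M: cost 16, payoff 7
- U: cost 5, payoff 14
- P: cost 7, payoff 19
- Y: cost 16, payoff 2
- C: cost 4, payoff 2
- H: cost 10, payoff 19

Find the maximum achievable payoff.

Allowing fractional choices, the relaxed optimum would be about 60.4, but investments are indivisible.
V + P + H: cost 5 + 7 + 10 = 22 ≤ 23, payoff 16 + 19 + 19 = 54.
U + P + H: cost 5 + 7 + 10 = 22 ≤ 23, payoff 14 + 19 + 19 = 52.
Best is V, P, and H with total payoff 54.

54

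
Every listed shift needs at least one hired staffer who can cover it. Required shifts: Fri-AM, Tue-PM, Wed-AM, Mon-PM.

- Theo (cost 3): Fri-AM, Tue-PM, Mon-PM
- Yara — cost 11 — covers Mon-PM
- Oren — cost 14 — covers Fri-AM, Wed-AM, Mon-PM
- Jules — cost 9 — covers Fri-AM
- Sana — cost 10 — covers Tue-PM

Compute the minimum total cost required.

17

Choose Theo and Oren: together they cover Fri-AM, Tue-PM, Wed-AM, Mon-PM — every shift.
Total cost: 3 + 14 = 17.
No cover costs less than 17.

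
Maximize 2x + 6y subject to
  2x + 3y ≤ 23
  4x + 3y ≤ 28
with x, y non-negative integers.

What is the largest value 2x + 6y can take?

44

(x,y)=(1,7) is feasible, giving 44.
(x,y)=(0,7) is feasible, giving 42.
(x,y)=(2,6) is feasible, giving 40.
(x,y)=(1,6) is feasible, giving 38.
Maximum is 44 at (x,y)=(1,7).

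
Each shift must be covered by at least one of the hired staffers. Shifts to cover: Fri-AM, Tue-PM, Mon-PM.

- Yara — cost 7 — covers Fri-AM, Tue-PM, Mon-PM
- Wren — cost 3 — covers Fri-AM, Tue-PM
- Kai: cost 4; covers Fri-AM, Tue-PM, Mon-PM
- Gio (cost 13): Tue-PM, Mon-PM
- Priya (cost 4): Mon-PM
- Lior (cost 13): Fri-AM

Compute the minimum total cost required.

This is a weighted set-cover instance.
Kai alone covers Fri-AM, Tue-PM, Mon-PM — every shift.
Total cost: 4.

4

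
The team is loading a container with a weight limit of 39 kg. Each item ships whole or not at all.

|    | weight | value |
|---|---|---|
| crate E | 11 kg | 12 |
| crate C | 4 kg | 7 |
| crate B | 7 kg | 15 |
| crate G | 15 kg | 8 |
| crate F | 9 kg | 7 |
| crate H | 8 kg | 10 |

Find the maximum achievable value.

crate E + crate C + crate B + crate F + crate H: weight 11 + 4 + 7 + 9 + 8 = 39 ≤ 39, value 12 + 7 + 15 + 7 + 10 = 51.
crate E + crate B + crate F + crate H: weight 11 + 7 + 9 + 8 = 35 ≤ 39, value 12 + 15 + 7 + 10 = 44.
crate E + crate C + crate B + crate H: weight 11 + 4 + 7 + 8 = 30 ≤ 39, value 12 + 7 + 15 + 10 = 44.
Best is crate E, crate C, crate B, crate F, and crate H with total value 51.

51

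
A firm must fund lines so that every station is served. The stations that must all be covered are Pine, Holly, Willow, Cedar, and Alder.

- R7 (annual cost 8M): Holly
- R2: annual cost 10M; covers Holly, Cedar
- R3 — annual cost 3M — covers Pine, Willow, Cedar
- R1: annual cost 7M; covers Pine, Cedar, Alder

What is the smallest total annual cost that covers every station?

18

Choose R7, R3, and R1: together they cover Pine, Holly, Willow, Cedar, Alder — every station.
Total annual cost: 8 + 3 + 7 = 18.
No cover costs less than 18.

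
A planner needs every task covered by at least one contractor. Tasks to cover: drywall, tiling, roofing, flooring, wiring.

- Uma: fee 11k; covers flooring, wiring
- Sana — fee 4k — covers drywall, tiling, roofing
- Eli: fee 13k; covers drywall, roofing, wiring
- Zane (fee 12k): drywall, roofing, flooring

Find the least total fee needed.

Choose Uma and Sana: together they cover drywall, tiling, roofing, flooring, wiring — every task.
Total fee: 11 + 4 = 15.
No cover costs less than 15.

15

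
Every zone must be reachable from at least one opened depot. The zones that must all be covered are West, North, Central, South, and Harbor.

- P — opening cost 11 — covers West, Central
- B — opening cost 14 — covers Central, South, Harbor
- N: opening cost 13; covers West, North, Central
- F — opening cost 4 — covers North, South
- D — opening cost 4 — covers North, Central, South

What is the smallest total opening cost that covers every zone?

The greedy cost-per-new-zone heuristic would pick D, P, and B for 29, but a cheaper cover exists.
Choose B and N: together they cover West, North, Central, South, Harbor — every zone.
Total opening cost: 14 + 13 = 27.
No cover costs less than 27.

27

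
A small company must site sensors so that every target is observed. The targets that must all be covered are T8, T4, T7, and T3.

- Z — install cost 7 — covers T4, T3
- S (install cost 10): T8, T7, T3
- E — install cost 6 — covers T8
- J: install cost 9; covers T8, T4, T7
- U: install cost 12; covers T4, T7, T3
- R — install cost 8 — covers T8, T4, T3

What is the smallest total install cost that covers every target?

The greedy cost-per-new-target heuristic would pick R and J for 17, but a cheaper cover exists.
Choose Z and J: together they cover T8, T4, T7, T3 — every target.
Total install cost: 7 + 9 = 16.
No cover costs less than 16.

16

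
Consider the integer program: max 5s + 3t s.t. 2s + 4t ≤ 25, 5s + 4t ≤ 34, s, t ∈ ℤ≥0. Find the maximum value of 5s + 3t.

The continuous relaxation peaks at (6.8, 0) with value 34.00; rounding to a feasible lattice point costs some objective.
(s,t)=(6,1): 2·6+4·1=16≤25, 5·6+4·1=34≤34, objective 33.
(s,t)=(5,2): 2·5+4·2=18≤25, 5·5+4·2=33≤34, objective 31.
(s,t)=(6,0): 2·6+4·0=12≤25, 5·6+4·0=30≤34, objective 30.
(s,t)=(5,1): 2·5+4·1=14≤25, 5·5+4·1=29≤34, objective 28.
Maximum is 33 at (s,t)=(6,1).

33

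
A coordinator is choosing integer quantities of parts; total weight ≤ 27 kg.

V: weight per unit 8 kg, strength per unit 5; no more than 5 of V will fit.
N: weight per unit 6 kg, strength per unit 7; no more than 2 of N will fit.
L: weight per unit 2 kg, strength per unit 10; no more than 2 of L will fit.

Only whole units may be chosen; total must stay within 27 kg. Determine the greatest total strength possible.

39

This is a bounded integer knapsack.
L has the best ratio (10/2); taking only L gives at most 2×10 = 20 (stopped by the supply cap of 2).
Mixing does better — 1×V, 2×N, and 2×L: weight 24 ≤ 27, strength 1·5 + 2·7 + 2·10 = 39.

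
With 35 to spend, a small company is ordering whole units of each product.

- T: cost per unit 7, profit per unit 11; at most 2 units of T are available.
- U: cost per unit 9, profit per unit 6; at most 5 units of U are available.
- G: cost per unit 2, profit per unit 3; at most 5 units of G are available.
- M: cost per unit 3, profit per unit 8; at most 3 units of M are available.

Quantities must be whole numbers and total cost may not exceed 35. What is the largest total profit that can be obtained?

61

Take 2×T, 5×G, and 3×M: cost 33 ≤ 35, profit 2·11 + 5·3 + 3·8 = 61.
M has the best ratio (8/3) and is taken to its limit of 3; remaining capacity is filled optimally with the others.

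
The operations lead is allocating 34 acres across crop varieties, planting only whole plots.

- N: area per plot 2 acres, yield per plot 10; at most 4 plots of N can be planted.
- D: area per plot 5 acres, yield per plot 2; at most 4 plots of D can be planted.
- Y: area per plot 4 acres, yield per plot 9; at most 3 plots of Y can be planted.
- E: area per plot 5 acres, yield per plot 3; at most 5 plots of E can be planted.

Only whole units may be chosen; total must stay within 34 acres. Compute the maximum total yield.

4×N, 1×D, 3×Y, and 1×E: area 30 ≤ 34, yield 4·10 + 1·2 + 3·9 + 1·3 = 72.
4×N, 3×Y, and 2×E: area 30 ≤ 34, yield 4·10 + 3·9 + 2·3 = 73.
Best is 73.

73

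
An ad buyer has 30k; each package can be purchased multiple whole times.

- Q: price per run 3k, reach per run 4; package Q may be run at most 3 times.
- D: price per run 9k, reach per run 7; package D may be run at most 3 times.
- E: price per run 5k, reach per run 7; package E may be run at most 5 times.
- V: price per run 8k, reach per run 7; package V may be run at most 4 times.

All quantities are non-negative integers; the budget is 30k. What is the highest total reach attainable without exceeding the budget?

E has the best ratio (7/5); taking only E gives at most 5×7 = 35 (stopped by the supply cap of 5).
Mixing does better — 3×Q and 4×E: price 29 ≤ 30, reach 3·4 + 4·7 = 40.

40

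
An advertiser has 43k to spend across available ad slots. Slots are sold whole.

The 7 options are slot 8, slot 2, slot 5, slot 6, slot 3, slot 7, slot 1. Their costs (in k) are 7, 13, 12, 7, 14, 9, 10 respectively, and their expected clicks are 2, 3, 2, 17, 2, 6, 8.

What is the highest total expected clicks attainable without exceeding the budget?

Treat it as a binary knapsack problem.
Allowing fractional choices, the relaxed optimum would be about 35.3, but ad slots are indivisible.
slot 8 + slot 6 + slot 7 + slot 1: cost 7 + 7 + 9 + 10 = 33 ≤ 43, expected clicks 2 + 17 + 6 + 8 = 33.
slot 2 + slot 6 + slot 7 + slot 1: cost 13 + 7 + 9 + 10 = 39 ≤ 43, expected clicks 3 + 17 + 6 + 8 = 34.
Best is slot 2, slot 6, slot 7, and slot 1 with total expected clicks 34.

34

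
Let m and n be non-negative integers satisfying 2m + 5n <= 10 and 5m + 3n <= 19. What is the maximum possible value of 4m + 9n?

The continuous relaxation peaks at (3.42, 0.632) with value 19.37; rounding to a feasible lattice point costs some objective.
(m,n)=(0,2): 2·0+5·2=10≤10, 5·0+3·2=6≤19, objective 18.
(m,n)=(2,1): 2·2+5·1=9≤10, 5·2+3·1=13≤19, objective 17.
(m,n)=(1,1): 2·1+5·1=7≤10, 5·1+3·1=8≤19, objective 13.
(m,n)=(3,0): 2·3+5·0=6≤10, 5·3+3·0=15≤19, objective 12.
The best lattice point is (0,2), giving 18.

18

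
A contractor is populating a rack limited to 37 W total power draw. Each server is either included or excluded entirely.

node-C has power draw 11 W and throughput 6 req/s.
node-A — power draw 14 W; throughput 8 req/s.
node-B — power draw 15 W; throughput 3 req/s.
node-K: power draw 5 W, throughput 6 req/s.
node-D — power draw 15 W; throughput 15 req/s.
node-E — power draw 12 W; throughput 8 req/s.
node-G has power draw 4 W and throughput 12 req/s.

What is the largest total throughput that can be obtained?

node-K + node-D + node-E + node-G: power draw 5 + 15 + 12 + 4 = 36 ≤ 37, throughput 6 + 15 + 8 + 12 = 41.
node-C + node-K + node-D + node-G: power draw 11 + 5 + 15 + 4 = 35 ≤ 37, throughput 6 + 6 + 15 + 12 = 39.
node-D + node-E + node-G: power draw 15 + 12 + 4 = 31 ≤ 37, throughput 15 + 8 + 12 = 35.
Best is node-K, node-D, node-E, and node-G with total throughput 41.

41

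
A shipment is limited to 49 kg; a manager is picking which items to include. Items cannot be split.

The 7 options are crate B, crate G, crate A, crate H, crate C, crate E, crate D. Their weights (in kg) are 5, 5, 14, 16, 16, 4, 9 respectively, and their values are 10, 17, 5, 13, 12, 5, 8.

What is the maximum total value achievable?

57

Allowing fractional choices, the relaxed optimum would be about 60.5, but items are indivisible.
crate B + crate G + crate H + crate C + crate E: weight 5 + 5 + 16 + 16 + 4 = 46 ≤ 49, value 10 + 17 + 13 + 12 + 5 = 57.
crate B + crate G + crate H + crate E + crate D: weight 5 + 5 + 16 + 4 + 9 = 39 ≤ 49, value 10 + 17 + 13 + 5 + 8 = 53.
Best is crate B, crate G, crate H, crate C, and crate E with total value 57.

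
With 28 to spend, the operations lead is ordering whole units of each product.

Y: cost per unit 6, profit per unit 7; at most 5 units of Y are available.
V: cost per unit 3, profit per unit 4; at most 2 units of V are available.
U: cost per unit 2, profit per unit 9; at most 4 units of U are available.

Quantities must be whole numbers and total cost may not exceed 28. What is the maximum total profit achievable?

U has the best ratio (9/2); taking only U gives at most 4×9 = 36 (stopped by the supply cap of 4).
Mixing does better — 2×Y, 2×V, and 4×U: cost 26 ≤ 28, profit 2·7 + 2·4 + 4·9 = 58.

58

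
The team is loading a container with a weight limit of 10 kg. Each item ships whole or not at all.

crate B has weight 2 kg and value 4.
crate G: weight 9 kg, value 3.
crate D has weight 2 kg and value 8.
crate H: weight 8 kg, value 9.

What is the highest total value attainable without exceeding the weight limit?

17

This is an integer program with binary decision variables.
Allowing fractional choices, the relaxed optimum would be about 18.8, but items are indivisible.
crate B + crate H: weight 2 + 8 = 10 ≤ 10, value 4 + 9 = 13.
crate B + crate D: weight 2 + 2 = 4 ≤ 10, value 4 + 8 = 12.
crate D + crate H: weight 2 + 8 = 10 ≤ 10, value 8 + 9 = 17.
Best is crate D and crate H with total value 17.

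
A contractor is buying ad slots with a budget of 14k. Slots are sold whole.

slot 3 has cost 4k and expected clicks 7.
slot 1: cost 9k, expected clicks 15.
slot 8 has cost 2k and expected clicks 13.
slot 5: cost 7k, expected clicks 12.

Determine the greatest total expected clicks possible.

slot 3 + slot 8 + slot 5: cost 4 + 2 + 7 = 13 ≤ 14, expected clicks 7 + 13 + 12 = 32.
slot 1 + slot 8: cost 9 + 2 = 11 ≤ 14, expected clicks 15 + 13 = 28.
Best is slot 3, slot 8, and slot 5 with total expected clicks 32.

32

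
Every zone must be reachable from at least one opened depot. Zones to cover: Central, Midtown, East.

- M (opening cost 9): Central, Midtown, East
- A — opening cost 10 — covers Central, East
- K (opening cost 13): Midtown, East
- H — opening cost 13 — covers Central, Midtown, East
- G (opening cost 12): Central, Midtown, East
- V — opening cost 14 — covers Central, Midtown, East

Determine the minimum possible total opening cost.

This is an integer covering problem.
M alone covers Central, Midtown, East — every zone.
Total opening cost: 9.

9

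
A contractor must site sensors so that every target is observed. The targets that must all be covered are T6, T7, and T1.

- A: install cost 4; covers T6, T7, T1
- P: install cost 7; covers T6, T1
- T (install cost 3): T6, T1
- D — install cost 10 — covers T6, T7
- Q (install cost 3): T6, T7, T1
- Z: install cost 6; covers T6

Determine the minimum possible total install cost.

Q alone covers T6, T7, T1 — every target.
Total install cost: 3.
No cover costs less than 3.

3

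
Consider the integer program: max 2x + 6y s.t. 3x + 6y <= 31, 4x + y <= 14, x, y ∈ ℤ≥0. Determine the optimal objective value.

(x,y)=(0,5): 3·0+6·5=30≤31, 4·0+1·5=5≤14, objective 30.
(x,y)=(1,4): 3·1+6·4=27≤31, 4·1+1·4=8≤14, objective 26.
(x,y)=(0,4): 3·0+6·4=24≤31, 4·0+1·4=4≤14, objective 24.
The best lattice point is (0,5), giving 30.

30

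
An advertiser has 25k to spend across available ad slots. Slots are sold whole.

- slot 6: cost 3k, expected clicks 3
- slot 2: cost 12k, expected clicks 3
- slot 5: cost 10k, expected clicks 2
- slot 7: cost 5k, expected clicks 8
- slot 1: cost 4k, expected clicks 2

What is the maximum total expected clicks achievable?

This is an integer program with binary decision variables.
slot 6 + slot 5 + slot 7 + slot 1: cost 3 + 10 + 5 + 4 = 22 ≤ 25, expected clicks 3 + 2 + 8 + 2 = 15.
slot 6 + slot 2 + slot 7 + slot 1: cost 3 + 12 + 5 + 4 = 24 ≤ 25, expected clicks 3 + 3 + 8 + 2 = 16.
Best is slot 6, slot 2, slot 7, and slot 1 with total expected clicks 16.

16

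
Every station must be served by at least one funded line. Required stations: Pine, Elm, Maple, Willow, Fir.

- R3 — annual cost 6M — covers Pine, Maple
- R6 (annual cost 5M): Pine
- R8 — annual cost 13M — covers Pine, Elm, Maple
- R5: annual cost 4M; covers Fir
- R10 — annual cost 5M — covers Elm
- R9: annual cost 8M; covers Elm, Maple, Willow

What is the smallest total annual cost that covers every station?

Choose R6, R5, and R9: together they cover Pine, Elm, Maple, Willow, Fir — every station.
Total annual cost: 5 + 4 + 8 = 17.

17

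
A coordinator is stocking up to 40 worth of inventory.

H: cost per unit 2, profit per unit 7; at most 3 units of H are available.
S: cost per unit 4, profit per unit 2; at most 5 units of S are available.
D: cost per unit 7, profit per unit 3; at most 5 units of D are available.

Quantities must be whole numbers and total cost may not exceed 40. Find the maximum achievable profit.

3×H, 3×S, and 3×D: cost 39 ≤ 40, profit 3·7 + 3·2 + 3·3 = 36.
3×H, 5×S, and 2×D: cost 40 ≤ 40, profit 3·7 + 5·2 + 2·3 = 37.
Best is 37.

37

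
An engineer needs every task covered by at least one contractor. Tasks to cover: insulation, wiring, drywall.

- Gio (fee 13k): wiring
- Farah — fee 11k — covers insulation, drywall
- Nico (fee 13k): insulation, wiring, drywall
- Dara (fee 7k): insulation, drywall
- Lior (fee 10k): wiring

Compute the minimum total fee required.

The greedy cost-per-new-task heuristic would pick Dara and Lior for 17, but a cheaper cover exists.
Nico alone covers insulation, wiring, drywall — every task.
Total fee: 13.
No cover costs less than 13.

13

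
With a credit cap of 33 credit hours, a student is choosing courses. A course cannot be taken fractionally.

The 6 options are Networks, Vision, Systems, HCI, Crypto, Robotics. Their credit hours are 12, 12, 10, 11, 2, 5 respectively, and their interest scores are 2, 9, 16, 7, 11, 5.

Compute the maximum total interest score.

41

Allowing fractional choices, the relaxed optimum would be about 43.5, but courses are indivisible.
Vision + Systems + Crypto + Robotics: credit hours 12 + 10 + 2 + 5 = 29 ≤ 33, interest score 9 + 16 + 11 + 5 = 41.
Systems + HCI + Crypto + Robotics: credit hours 10 + 11 + 2 + 5 = 28 ≤ 33, interest score 16 + 7 + 11 + 5 = 39.
Best is Vision, Systems, Crypto, and Robotics with total interest score 41.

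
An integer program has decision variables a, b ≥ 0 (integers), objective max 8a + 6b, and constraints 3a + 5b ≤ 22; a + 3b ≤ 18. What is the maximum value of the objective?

(a,b)=(7,0): 3·7+5·0=21≤22, 1·7+3·0=7≤18, objective 56.
(a,b)=(6,0): 3·6+5·0=18≤22, 1·6+3·0=6≤18, objective 48.
The best lattice point is (7,0), giving 56.

56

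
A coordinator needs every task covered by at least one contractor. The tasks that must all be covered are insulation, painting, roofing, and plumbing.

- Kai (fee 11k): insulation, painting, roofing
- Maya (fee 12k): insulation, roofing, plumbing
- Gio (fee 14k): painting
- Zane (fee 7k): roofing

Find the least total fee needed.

23

Choose Kai and Maya: together they cover insulation, painting, roofing, plumbing — every task.
Total fee: 11 + 12 = 23.
No cover costs less than 23.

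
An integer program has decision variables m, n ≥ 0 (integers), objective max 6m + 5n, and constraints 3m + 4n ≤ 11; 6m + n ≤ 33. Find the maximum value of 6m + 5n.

(m,n)=(3,0) is feasible, giving 18.
(m,n)=(2,1) is feasible, giving 17.
(m,n)=(2,0) is feasible, giving 12.
Maximum is 18 at (m,n)=(3,0).

18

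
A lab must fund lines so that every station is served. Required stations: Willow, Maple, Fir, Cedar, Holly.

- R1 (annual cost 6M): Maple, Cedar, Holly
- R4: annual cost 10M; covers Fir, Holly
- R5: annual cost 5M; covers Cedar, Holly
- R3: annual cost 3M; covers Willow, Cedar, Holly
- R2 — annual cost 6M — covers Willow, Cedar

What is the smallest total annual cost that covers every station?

This is an integer covering problem.
Choose R1, R4, and R3: together they cover Willow, Maple, Fir, Cedar, Holly — every station.
Total annual cost: 6 + 10 + 3 = 19.
No cover costs less than 19.

19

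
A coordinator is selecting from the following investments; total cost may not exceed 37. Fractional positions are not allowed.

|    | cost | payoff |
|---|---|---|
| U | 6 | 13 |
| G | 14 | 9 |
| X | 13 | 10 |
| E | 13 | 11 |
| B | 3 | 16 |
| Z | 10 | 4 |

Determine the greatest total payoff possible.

50

U + G + E + B: cost 6 + 14 + 13 + 3 = 36 ≤ 37, payoff 13 + 9 + 11 + 16 = 49.
U + X + E + B: cost 6 + 13 + 13 + 3 = 35 ≤ 37, payoff 13 + 10 + 11 + 16 = 50.
U + G + X + B: cost 6 + 14 + 13 + 3 = 36 ≤ 37, payoff 13 + 9 + 10 + 16 = 48.
Best is U, X, E, and B with total payoff 50.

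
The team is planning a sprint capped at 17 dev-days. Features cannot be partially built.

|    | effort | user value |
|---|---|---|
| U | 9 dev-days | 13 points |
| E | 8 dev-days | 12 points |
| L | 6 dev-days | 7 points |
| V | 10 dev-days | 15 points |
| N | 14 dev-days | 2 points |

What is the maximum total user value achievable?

25

L + V: effort 6 + 10 = 16 ≤ 17, user value 7 + 15 = 22.
U + L: effort 9 + 6 = 15 ≤ 17, user value 13 + 7 = 20.
U + E: effort 9 + 8 = 17 ≤ 17, user value 13 + 12 = 25.
Best is U and E with total user value 25.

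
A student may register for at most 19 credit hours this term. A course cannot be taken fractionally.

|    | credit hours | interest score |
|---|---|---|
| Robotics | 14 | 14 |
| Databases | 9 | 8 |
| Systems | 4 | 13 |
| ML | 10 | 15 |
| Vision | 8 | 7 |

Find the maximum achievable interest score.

This is an integer program with binary decision variables.
Take Systems and ML: credit hours 4 + 10 = 14 ≤ 19, interest score 13 + 15 = 28.
No other feasible combination does better.

28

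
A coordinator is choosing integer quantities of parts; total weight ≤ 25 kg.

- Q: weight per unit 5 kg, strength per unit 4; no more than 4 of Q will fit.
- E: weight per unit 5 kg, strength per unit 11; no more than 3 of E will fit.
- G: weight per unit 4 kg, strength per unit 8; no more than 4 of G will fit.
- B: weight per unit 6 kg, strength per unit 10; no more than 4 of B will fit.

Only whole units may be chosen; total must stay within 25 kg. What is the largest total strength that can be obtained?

3×E and 2×G: weight 23 ≤ 25, strength 3·11 + 2·8 = 49.
3×E, 1×G, and 1×B: weight 25 ≤ 25, strength 3·11 + 1·8 + 1·10 = 51.
Best is 51.

51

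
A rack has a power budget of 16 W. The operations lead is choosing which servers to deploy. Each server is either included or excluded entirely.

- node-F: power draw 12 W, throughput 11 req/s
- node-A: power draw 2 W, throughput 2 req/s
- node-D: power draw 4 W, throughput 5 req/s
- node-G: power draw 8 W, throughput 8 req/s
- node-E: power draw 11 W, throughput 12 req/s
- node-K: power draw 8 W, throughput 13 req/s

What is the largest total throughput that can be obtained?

Allowing fractional choices, the relaxed optimum would be about 22.4, but servers are indivisible.
node-G + node-K: power draw 8 + 8 = 16 ≤ 16, throughput 8 + 13 = 21.
node-A + node-D + node-K: power draw 2 + 4 + 8 = 14 ≤ 16, throughput 2 + 5 + 13 = 20.
node-D + node-K: power draw 4 + 8 = 12 ≤ 16, throughput 5 + 13 = 18.
Best is node-G and node-K with total throughput 21.

21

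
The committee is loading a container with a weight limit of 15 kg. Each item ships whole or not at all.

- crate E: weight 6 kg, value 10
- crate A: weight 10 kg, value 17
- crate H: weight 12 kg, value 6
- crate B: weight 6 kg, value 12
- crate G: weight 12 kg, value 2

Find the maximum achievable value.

Allowing fractional choices, the relaxed optimum would be about 27.3, but items are indivisible.
crate B: weight 6 ≤ 15, value 12.
crate A: weight 10 ≤ 15, value 17.
crate E + crate B: weight 6 + 6 = 12 ≤ 15, value 10 + 12 = 22.
Best is crate E and crate B with total value 22.

22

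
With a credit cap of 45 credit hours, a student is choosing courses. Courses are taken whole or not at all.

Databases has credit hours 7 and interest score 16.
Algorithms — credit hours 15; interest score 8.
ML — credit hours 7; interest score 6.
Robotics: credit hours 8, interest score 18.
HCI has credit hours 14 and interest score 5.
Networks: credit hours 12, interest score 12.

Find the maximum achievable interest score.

54

Treat it as a binary knapsack problem.
Allowing fractional choices, the relaxed optimum would be about 57.9, but courses are indivisible.
Databases + Robotics + HCI + Networks: credit hours 7 + 8 + 14 + 12 = 41 ≤ 45, interest score 16 + 18 + 5 + 12 = 51.
Databases + Algorithms + Robotics + Networks: credit hours 7 + 15 + 8 + 12 = 42 ≤ 45, interest score 16 + 8 + 18 + 12 = 54.
Databases + ML + Robotics + Networks: credit hours 7 + 7 + 8 + 12 = 34 ≤ 45, interest score 16 + 6 + 18 + 12 = 52.
Best is Databases, Algorithms, Robotics, and Networks with total interest score 54.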